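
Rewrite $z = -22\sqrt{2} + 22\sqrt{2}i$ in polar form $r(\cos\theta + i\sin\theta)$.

r = |z| = sqrt(a^2 + b^2) = sqrt((-22*sqrt(2))^2 + (22*sqrt(2))^2) = sqrt(968 + 968) = sqrt(1936) = 44
θ = arctan(b/a) = arctan(31.1127/-31.1127) (quadrant-adjusted) = 135°
z = 44(cos 135° + i sin 135°)


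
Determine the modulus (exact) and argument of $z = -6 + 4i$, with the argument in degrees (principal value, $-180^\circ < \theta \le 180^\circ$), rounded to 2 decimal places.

|z| = sqrt((-6)^2 + 4^2) = sqrt(52)
arg(z) = arctan(b/a) = arctan(4/-6) (quadrant-adjusted) = 146.31°


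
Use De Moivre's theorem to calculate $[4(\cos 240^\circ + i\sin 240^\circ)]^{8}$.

By De Moivre: z^n = r^n(cos(nθ) + i sin(nθ))
= 4^8(cos(8*240°) + i sin(8*240°))
= 65536(cos 120° + i sin 120°)
= -32768 + 32768*sqrt(3)i


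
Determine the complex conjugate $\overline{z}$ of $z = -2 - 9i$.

If z = a + bi, then conjugate(z) = a - bi
conjugate(-2 - 9i) = -2 + 9i


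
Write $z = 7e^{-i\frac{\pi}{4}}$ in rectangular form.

a = r cos θ = 7 * sqrt(2)/2 = 7*sqrt(2)/2
b = r sin θ = 7 * -sqrt(2)/2 = -7*sqrt(2)/2
z = 7*sqrt(2)/2 - (7*sqrt(2)/2)i


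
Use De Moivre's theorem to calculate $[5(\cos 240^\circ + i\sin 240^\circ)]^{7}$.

By De Moivre: z^n = r^n(cos(nθ) + i sin(nθ))
= 5^7(cos(7*240°) + i sin(7*240°))
= 78125(cos 240° + i sin 240°)
= -78125/2 - (78125*sqrt(3)/2)i


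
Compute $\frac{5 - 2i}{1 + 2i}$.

Multiply numerator and denominator by conjugate (1 - 2i):
= (5 - 2i)(1 - 2i) / (1^2 + 2^2)
= (1 - 12i) / 5
= 1/5 - (12/5)i


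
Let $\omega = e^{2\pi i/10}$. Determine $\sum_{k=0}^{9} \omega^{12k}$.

Let ζ = ω^12 = e^(2πi·12/10). Since 10 ∤ 12, ζ ≠ 1.
Sum = Σ_{k=0}^{9} ζ^k = (ζ^10 - 1)/(ζ - 1) = (ω^{12·10} - 1)/(ζ - 1) = (1 - 1)/(ζ - 1) = 0


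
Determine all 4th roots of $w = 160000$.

|w| = 160000, arg(w) = 0°
Root modulus = 160000^(1/4) = 20
Root arguments: θ_k = (0° + 360°k)/4 for k = 0, 1, ..., 3
Roots: 20, 20i, -20, -20i


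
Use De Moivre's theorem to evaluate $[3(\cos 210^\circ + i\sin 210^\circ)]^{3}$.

By De Moivre: z^n = r^n(cos(nθ) + i sin(nθ))
= 3^3(cos(3*210°) + i sin(3*210°))
= 27(cos 270° + i sin 270°)
= -27i


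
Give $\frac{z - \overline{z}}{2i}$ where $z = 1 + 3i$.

z - conjugate(z) = 2bi
(z - conjugate(z))/(2i) = 2bi/(2i) = b = 3


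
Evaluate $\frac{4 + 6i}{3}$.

Divisor is real, so divide each part by 3:
= 4/3 + 2i


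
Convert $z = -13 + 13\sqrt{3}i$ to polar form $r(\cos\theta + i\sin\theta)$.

r = |z| = sqrt(a^2 + b^2) = sqrt((-13)^2 + (13*sqrt(3))^2) = sqrt(169 + 507) = sqrt(676) = 26
θ = arctan(b/a) = arctan(22.5167/-13) (quadrant-adjusted) = 120°
z = 26(cos 120° + i sin 120°)


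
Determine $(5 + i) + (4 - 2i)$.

(5 + 4) + (1 + (-2))i = 9 - i


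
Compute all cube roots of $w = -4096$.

|w| = 4096, arg(w) = 180°
Root modulus = 4096^(1/3) = 16
Root arguments: θ_k = (180° + 360°k)/3 for k = 0, 1, ..., 2
Roots: 8 + 8*sqrt(3)i, -16, 8 - 8*sqrt(3)i


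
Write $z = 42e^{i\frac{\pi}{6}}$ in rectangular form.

a = r cos θ = 42 * sqrt(3)/2 = 21*sqrt(3)
b = r sin θ = 42 * 1/2 = 21
z = 21*sqrt(3) + 21i


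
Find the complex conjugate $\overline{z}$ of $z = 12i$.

If z = a + bi, then conjugate(z) = a - bi
conjugate(12i) = -12i


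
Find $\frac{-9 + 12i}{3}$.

Divisor is real, so divide each part by 3:
= -3 + 4i


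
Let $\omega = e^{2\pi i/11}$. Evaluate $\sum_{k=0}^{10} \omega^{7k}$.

Let ζ = ω^7 = e^(2πi·7/11). Since 11 ∤ 7, ζ ≠ 1.
Sum = Σ_{k=0}^{10} ζ^k = (ζ^11 - 1)/(ζ - 1) = (ω^{7·11} - 1)/(ζ - 1) = (1 - 1)/(ζ - 1) = 0


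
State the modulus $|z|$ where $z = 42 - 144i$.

|z| = sqrt(a^2 + b^2) = sqrt(42^2 + (-144)^2) = sqrt(22500) = 150


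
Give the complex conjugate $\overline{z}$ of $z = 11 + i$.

If z = a + bi, then conjugate(z) = a - bi
conjugate(11 + i) = 11 - i


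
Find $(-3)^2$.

(a + bi)^2 = a^2 - b^2 + 2abi
= (-3)^2 - 0^2 + 2*(-3)*0i
= 9


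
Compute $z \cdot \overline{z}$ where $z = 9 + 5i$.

z * conjugate(z) = |z|^2 = a^2 + b^2
= 9^2 + 5^2 = 106


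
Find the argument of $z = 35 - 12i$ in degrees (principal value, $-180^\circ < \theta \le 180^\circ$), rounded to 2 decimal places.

θ = arctan(b/a) = arctan(-12/35) (quadrant-adjusted) = -18.92°


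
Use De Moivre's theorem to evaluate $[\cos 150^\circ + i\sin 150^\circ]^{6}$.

By De Moivre: z^n = r^n(cos(nθ) + i sin(nθ))
= 1^6(cos(6*150°) + i sin(6*150°))
= 1(cos 180° + i sin 180°)
= -1


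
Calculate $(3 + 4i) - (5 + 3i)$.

(3 - 5) + (4 - 3)i = -2 + i


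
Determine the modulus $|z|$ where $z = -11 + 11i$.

|z| = sqrt(a^2 + b^2) = sqrt((-11)^2 + 11^2) = sqrt(242) = sqrt(242)


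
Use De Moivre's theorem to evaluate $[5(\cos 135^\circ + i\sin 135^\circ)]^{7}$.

By De Moivre: z^n = r^n(cos(nθ) + i sin(nθ))
= 5^7(cos(7*135°) + i sin(7*135°))
= 78125(cos 225° + i sin 225°)
= -78125*sqrt(2)/2 - (78125*sqrt(2)/2)i


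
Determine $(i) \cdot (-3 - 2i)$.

(a1*a2 - b1*b2) + (a1*b2 + b1*a2)i
= (0 - (-2)) + (0 + (-3))i
= 2 - 3i


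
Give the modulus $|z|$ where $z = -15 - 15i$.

|z| = sqrt(a^2 + b^2) = sqrt((-15)^2 + (-15)^2) = sqrt(450) = sqrt(450)


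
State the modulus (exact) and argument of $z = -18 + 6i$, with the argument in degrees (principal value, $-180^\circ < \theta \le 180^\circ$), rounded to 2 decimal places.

|z| = sqrt((-18)^2 + 6^2) = sqrt(360)
arg(z) = arctan(b/a) = arctan(6/-18) (quadrant-adjusted) = 161.57°


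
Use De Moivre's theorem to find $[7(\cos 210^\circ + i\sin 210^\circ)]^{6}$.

By De Moivre: z^n = r^n(cos(nθ) + i sin(nθ))
= 7^6(cos(6*210°) + i sin(6*210°))
= 117649(cos 180° + i sin 180°)
= -117649


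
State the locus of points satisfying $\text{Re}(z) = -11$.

Re(z) = x where z = x + yi; the equation x = -11 is satisfied by all points with that x-coordinate
Locus: Vertical line x = -11


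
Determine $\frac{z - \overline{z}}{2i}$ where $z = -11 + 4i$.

z - conjugate(z) = 2bi
(z - conjugate(z))/(2i) = 2bi/(2i) = b = 4


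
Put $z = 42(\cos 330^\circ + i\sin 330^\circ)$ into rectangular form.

a = r cos θ = 42 * sqrt(3)/2 = 21*sqrt(3)
b = r sin θ = 42 * -1/2 = -21
z = 21*sqrt(3) - 21i


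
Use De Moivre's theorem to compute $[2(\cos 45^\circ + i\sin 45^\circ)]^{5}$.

By De Moivre: z^n = r^n(cos(nθ) + i sin(nθ))
= 2^5(cos(5*45°) + i sin(5*45°))
= 32(cos 225° + i sin 225°)
= -16*sqrt(2) - 16*sqrt(2)i


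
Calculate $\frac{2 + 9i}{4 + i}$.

Multiply numerator and denominator by conjugate (4 - i):
= (2 + 9i)(4 - i) / (4^2 + 1^2)
= (17 + 34i) / 17
= 1 + 2i


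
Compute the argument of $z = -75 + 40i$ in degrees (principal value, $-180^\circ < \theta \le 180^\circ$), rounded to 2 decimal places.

θ = arctan(b/a) = arctan(40/-75) (quadrant-adjusted) = 151.93°


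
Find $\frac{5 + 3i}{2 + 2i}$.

Multiply numerator and denominator by conjugate (2 - 2i):
= (5 + 3i)(2 - 2i) / (2^2 + 2^2)
= (16 - 4i) / 8
Divide through by 4: (4 - i) / 2
= 2 - (1/2)i


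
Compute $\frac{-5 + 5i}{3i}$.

Multiply numerator and denominator by conjugate (-3i):
= (-5 + 5i)(-3i) / (0^2 + 3^2)
= (15 + 15i) / 9
Divide through by 3: (5 + 5i) / 3
= 5/3 + (5/3)i


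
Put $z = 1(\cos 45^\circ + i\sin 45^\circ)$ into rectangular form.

a = r cos θ = 1 * sqrt(2)/2 = sqrt(2)/2
b = r sin θ = 1 * sqrt(2)/2 = sqrt(2)/2
z = sqrt(2)/2 + (sqrt(2)/2)i


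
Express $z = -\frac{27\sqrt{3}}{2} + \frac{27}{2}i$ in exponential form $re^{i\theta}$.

r = |z| = sqrt((-27*sqrt(3)/2)^2 + (27/2)^2) = sqrt(2187/4 + 729/4) = sqrt(729) = 27
θ = arctan(b/a) = arctan(13.5/-23.3827) (quadrant-adjusted) = 150° = 5π/6
z = 27e^(i*5π/6)


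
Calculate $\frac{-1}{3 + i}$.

Multiply numerator and denominator by conjugate (3 - i):
= (-1)(3 - i) / (3^2 + 1^2)
= (-3 + i) / 10
= -3/10 + (1/10)i


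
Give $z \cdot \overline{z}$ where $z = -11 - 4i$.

z * conjugate(z) = |z|^2 = a^2 + b^2
= (-11)^2 + (-4)^2 = 137


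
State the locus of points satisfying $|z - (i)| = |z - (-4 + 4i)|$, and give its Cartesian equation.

|z - z1| = |z - z2| means z is equidistant from z1 and z2,
i.e. the perpendicular bisector of the segment from (0, 1) to (-4, 4) (midpoint (-2, 5/2)).
With z = x + yi, square both sides:
(x - 0)^2 + (y - 1)^2 = (x - (-4))^2 + (y - 4)^2
The x^2 and y^2 terms cancel: -8x + 6y = 32 - 1 = 31
Simplify: 8x - 6y = -31
Locus: Perpendicular bisector of the segment from (0, 1) to (-4, 4): the line 8x - 6y = -31


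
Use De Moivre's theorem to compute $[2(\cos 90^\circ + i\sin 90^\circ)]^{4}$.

By De Moivre: z^n = r^n(cos(nθ) + i sin(nθ))
= 2^4(cos(4*90°) + i sin(4*90°))
= 16(cos 0° + i sin 0°)
= 16


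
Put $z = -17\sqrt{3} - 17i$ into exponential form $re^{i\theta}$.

r = |z| = sqrt((-17*sqrt(3))^2 + (-17)^2) = sqrt(867 + 289) = sqrt(1156) = 34
θ = arctan(b/a) = arctan(-17/-29.4449) (quadrant-adjusted) = 210° = 7π/6
z = 34e^(i*7π/6)


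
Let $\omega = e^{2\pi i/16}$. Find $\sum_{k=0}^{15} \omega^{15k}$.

Let ζ = ω^15 = e^(2πi·15/16). Since 16 ∤ 15, ζ ≠ 1.
Sum = Σ_{k=0}^{15} ζ^k = (ζ^16 - 1)/(ζ - 1) = (ω^{15·16} - 1)/(ζ - 1) = (1 - 1)/(ζ - 1) = 0


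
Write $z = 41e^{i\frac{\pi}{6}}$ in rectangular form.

a = r cos θ = 41 * sqrt(3)/2 = 41*sqrt(3)/2
b = r sin θ = 41 * 1/2 = 41/2
z = 41*sqrt(3)/2 + (41/2)i


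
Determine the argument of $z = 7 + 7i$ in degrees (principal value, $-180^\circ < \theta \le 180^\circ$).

θ = arctan(b/a) = arctan(7/7) (quadrant-adjusted) = 45°


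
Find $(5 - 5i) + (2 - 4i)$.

(5 + 2) + (-5 + (-4))i = 7 - 9i


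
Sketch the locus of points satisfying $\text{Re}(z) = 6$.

Re(z) = x where z = x + yi; the equation x = 6 is satisfied by all points with that x-coordinate
Locus: Vertical line x = 6


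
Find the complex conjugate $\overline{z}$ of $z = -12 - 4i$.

If z = a + bi, then conjugate(z) = a - bi
conjugate(-12 - 4i) = -12 + 4i


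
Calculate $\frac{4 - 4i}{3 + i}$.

Multiply numerator and denominator by conjugate (3 - i):
= (4 - 4i)(3 - i) / (3^2 + 1^2)
= (8 - 16i) / 10
Divide through by 2: (4 - 8i) / 5
= 4/5 - (8/5)i


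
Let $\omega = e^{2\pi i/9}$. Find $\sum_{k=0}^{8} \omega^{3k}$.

Let ζ = ω^3 = e^(2πi·3/9). Since 9 ∤ 3, ζ ≠ 1.
Sum = Σ_{k=0}^{8} ζ^k = (ζ^9 - 1)/(ζ - 1) = (ω^{3·9} - 1)/(ζ - 1) = (1 - 1)/(ζ - 1) = 0


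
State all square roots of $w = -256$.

|w| = 256, arg(w) = 180°
Root modulus = 256^(1/2) = 16
Root arguments: θ_k = (180° + 360°k)/2 for k = 0, 1, ..., 1
Roots: 16i, -16i


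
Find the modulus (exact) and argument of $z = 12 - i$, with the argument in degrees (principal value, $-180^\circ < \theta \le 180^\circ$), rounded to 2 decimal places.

|z| = sqrt(12^2 + (-1)^2) = sqrt(145)
arg(z) = arctan(b/a) = arctan(-1/12) (quadrant-adjusted) = -4.76°


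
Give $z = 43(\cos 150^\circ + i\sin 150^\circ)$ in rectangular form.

a = r cos θ = 43 * -sqrt(3)/2 = -43*sqrt(3)/2
b = r sin θ = 43 * 1/2 = 43/2
z = -43*sqrt(3)/2 + (43/2)i


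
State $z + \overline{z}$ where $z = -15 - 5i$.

z + conjugate(z) = (a + bi) + (a - bi) = 2a
= 2 * (-15) = -30


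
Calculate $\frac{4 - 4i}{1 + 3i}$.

Multiply numerator and denominator by conjugate (1 - 3i):
= (4 - 4i)(1 - 3i) / (1^2 + 3^2)
= (-8 - 16i) / 10
Divide through by 2: (-4 - 8i) / 5
= -4/5 - (8/5)i


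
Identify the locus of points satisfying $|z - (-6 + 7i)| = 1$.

|z - z0| = r describes a circle centered at z0 with radius r
Here z0 = -6 + 7i and r = 1
Locus: Circle centered at (-6, 7) with radius 1


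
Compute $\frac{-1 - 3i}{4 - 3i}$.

Multiply numerator and denominator by conjugate (4 + 3i):
= (-1 - 3i)(4 + 3i) / (4^2 + (-3)^2)
= (5 - 15i) / 25
Divide through by 5: (1 - 3i) / 5
= 1/5 - (3/5)i


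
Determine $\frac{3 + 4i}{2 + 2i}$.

Multiply numerator and denominator by conjugate (2 - 2i):
= (3 + 4i)(2 - 2i) / (2^2 + 2^2)
= (14 + 2i) / 8
Divide through by 2: (7 + i) / 4
= 7/4 + (1/4)i


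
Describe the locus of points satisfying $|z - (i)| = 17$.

|z - z0| = r describes a circle centered at z0 with radius r
Here z0 = i and r = 17
Locus: Circle centered at (0, 1) with radius 17


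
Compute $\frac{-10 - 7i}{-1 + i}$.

Multiply numerator and denominator by conjugate (-1 - i):
= (-10 - 7i)(-1 - i) / ((-1)^2 + 1^2)
= (3 + 17i) / 2
= 3/2 + (17/2)i


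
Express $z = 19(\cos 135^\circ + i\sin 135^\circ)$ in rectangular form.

a = r cos θ = 19 * -sqrt(2)/2 = -19*sqrt(2)/2
b = r sin θ = 19 * sqrt(2)/2 = 19*sqrt(2)/2
z = -19*sqrt(2)/2 + (19*sqrt(2)/2)i


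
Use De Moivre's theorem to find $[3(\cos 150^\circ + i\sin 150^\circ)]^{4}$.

By De Moivre: z^n = r^n(cos(nθ) + i sin(nθ))
= 3^4(cos(4*150°) + i sin(4*150°))
= 81(cos 240° + i sin 240°)
= -81/2 - (81*sqrt(3)/2)i


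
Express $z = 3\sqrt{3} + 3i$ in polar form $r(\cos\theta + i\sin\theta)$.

r = |z| = sqrt(a^2 + b^2) = sqrt((3*sqrt(3))^2 + (3)^2) = sqrt(27 + 9) = sqrt(36) = 6
θ = arctan(b/a) = arctan(3/5.1962) (quadrant-adjusted) = 30°
z = 6(cos 30° + i sin 30°)


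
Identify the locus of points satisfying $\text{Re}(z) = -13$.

Re(z) = x where z = x + yi; the equation x = -13 is satisfied by all points with that x-coordinate
Locus: Vertical line x = -13


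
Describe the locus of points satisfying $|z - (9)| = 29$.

|z - z0| = r describes a circle centered at z0 with radius r
Here z0 = 9 and r = 29
Locus: Circle centered at (9, 0) with radius 29


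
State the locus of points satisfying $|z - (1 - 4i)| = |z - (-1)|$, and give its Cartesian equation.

|z - z1| = |z - z2| means z is equidistant from z1 and z2,
i.e. the perpendicular bisector of the segment from (1, -4) to (-1, 0) (midpoint (0, -2)).
With z = x + yi, square both sides:
(x - 1)^2 + (y - (-4))^2 = (x - (-1))^2 + (y - 0)^2
The x^2 and y^2 terms cancel: -4x + 8y = 1 - 17 = -16
Simplify: x - 2y = 4
Locus: Perpendicular bisector of the segment from (1, -4) to (-1, 0): the line x - 2y = 4


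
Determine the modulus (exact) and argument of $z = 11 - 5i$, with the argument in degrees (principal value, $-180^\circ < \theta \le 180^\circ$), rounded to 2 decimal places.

|z| = sqrt(11^2 + (-5)^2) = sqrt(146)
arg(z) = arctan(b/a) = arctan(-5/11) (quadrant-adjusted) = -24.44°


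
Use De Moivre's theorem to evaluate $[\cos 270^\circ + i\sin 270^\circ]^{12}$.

By De Moivre: z^n = r^n(cos(nθ) + i sin(nθ))
= 1^12(cos(12*270°) + i sin(12*270°))
= 1(cos 0° + i sin 0°)
= 1


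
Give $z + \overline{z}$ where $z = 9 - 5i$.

z + conjugate(z) = (a + bi) + (a - bi) = 2a
= 2 * 9 = 18


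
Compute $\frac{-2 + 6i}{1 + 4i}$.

Multiply numerator and denominator by conjugate (1 - 4i):
= (-2 + 6i)(1 - 4i) / (1^2 + 4^2)
= (22 + 14i) / 17
= 22/17 + (14/17)i


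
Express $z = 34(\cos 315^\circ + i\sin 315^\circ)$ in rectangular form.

a = r cos θ = 34 * sqrt(2)/2 = 17*sqrt(2)
b = r sin θ = 34 * -sqrt(2)/2 = -17*sqrt(2)
z = 17*sqrt(2) - 17*sqrt(2)i


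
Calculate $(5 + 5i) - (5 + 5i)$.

(5 - 5) + (5 - 5)i = 0


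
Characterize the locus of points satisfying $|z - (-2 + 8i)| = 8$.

|z - z0| = r describes a circle centered at z0 with radius r
Here z0 = -2 + 8i and r = 8
Locus: Circle centered at (-2, 8) with radius 8


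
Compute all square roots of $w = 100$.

|w| = 100, arg(w) = 0°
Root modulus = 100^(1/2) = 10
Root arguments: θ_k = (0° + 360°k)/2 for k = 0, 1, ..., 1
Roots: 10, -10


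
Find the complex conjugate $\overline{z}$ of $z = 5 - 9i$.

If z = a + bi, then conjugate(z) = a - bi
conjugate(5 - 9i) = 5 + 9i


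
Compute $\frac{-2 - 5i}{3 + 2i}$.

Multiply numerator and denominator by conjugate (3 - 2i):
= (-2 - 5i)(3 - 2i) / (3^2 + 2^2)
= (-16 - 11i) / 13
= -16/13 - (11/13)i


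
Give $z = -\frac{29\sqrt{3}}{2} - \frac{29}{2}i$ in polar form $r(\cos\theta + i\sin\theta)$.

r = |z| = sqrt(a^2 + b^2) = sqrt((-29*sqrt(3)/2)^2 + (-29/2)^2) = sqrt(2523/4 + 841/4) = sqrt(841) = 29
θ = arctan(b/a) = arctan(-14.5/-25.1147) (quadrant-adjusted) = 210°
z = 29(cos 210° + i sin 210°)


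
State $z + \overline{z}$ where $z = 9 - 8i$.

z + conjugate(z) = (a + bi) + (a - bi) = 2a
= 2 * 9 = 18


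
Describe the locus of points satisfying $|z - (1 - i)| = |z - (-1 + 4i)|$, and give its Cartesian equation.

|z - z1| = |z - z2| means z is equidistant from z1 and z2,
i.e. the perpendicular bisector of the segment from (1, -1) to (-1, 4) (midpoint (0, 3/2)).
With z = x + yi, square both sides:
(x - 1)^2 + (y - (-1))^2 = (x - (-1))^2 + (y - 4)^2
The x^2 and y^2 terms cancel: -4x + 10y = 17 - 2 = 15
Simplify: 4x - 10y = -15
Locus: Perpendicular bisector of the segment from (1, -1) to (-1, 4): the line 4x - 10y = -15


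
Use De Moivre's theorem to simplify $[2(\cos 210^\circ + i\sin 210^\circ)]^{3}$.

By De Moivre: z^n = r^n(cos(nθ) + i sin(nθ))
= 2^3(cos(3*210°) + i sin(3*210°))
= 8(cos 270° + i sin 270°)
= -8i


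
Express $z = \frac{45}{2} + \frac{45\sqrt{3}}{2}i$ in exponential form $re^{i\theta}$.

r = |z| = sqrt((45/2)^2 + (45*sqrt(3)/2)^2) = sqrt(2025/4 + 6075/4) = sqrt(2025) = 45
θ = arctan(b/a) = arctan(38.9711/22.5) (quadrant-adjusted) = 60° = π/3
z = 45e^(i*π/3)


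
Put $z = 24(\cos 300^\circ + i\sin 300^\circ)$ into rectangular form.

a = r cos θ = 24 * 1/2 = 12
b = r sin θ = 24 * -sqrt(3)/2 = -12*sqrt(3)
z = 12 - 12*sqrt(3)i


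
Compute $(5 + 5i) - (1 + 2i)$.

(5 - 1) + (5 - 2)i = 4 + 3i


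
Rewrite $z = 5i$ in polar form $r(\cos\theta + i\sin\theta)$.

r = |z| = sqrt(a^2 + b^2) = sqrt((0)^2 + (5)^2) = sqrt(0 + 25) = sqrt(25) = 5
a = 0 and b > 0, so z lies on the positive imaginary axis: θ = 90°
z = 5(cos 90° + i sin 90°)


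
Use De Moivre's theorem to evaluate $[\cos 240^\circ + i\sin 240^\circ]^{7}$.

By De Moivre: z^n = r^n(cos(nθ) + i sin(nθ))
= 1^7(cos(7*240°) + i sin(7*240°))
= 1(cos 240° + i sin 240°)
= -1/2 - (sqrt(3)/2)i


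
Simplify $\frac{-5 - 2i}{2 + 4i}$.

Multiply numerator and denominator by conjugate (2 - 4i):
= (-5 - 2i)(2 - 4i) / (2^2 + 4^2)
= (-18 + 16i) / 20
Divide through by 2: (-9 + 8i) / 10
= -9/10 + (4/5)i


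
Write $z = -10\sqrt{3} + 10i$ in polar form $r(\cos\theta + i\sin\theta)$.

r = |z| = sqrt(a^2 + b^2) = sqrt((-10*sqrt(3))^2 + (10)^2) = sqrt(300 + 100) = sqrt(400) = 20
θ = arctan(b/a) = arctan(10/-17.3205) (quadrant-adjusted) = 150°
z = 20(cos 150° + i sin 150°)


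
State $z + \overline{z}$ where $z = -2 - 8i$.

z + conjugate(z) = (a + bi) + (a - bi) = 2a
= 2 * (-2) = -4


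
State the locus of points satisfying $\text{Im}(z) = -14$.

Im(z) = y where z = x + yi; the equation y = -14 is satisfied by all points with that y-coordinate
Locus: Horizontal line y = -14


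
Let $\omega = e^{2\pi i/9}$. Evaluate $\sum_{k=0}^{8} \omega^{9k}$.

Since 9 divides 9, ω^9 = (ω^9)^1 = 1^1 = 1, so every term is 1.
Sum = 9 · 1 = 9


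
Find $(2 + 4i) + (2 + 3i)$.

(2 + 2) + (4 + 3)i = 4 + 7i


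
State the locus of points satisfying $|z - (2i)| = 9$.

|z - z0| = r describes a circle centered at z0 with radius r
Here z0 = 2i and r = 9
Locus: Circle centered at (0, 2) with radius 9


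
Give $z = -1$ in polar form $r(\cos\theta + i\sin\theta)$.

r = |z| = sqrt(a^2 + b^2) = sqrt((-1)^2 + (0)^2) = sqrt(1 + 0) = sqrt(1) = 1
b = 0 and a < 0, so z lies on the negative real axis: θ = 180°
z = 1(cos 180° + i sin 180°)


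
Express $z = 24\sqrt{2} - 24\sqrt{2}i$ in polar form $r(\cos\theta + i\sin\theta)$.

r = |z| = sqrt(a^2 + b^2) = sqrt((24*sqrt(2))^2 + (-24*sqrt(2))^2) = sqrt(1152 + 1152) = sqrt(2304) = 48
θ = arctan(b/a) = arctan(-33.9411/33.9411) (quadrant-adjusted) = 315°
z = 48(cos 315° + i sin 315°)


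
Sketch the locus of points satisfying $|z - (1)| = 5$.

|z - z0| = r describes a circle centered at z0 with radius r
Here z0 = 1 and r = 5
Locus: Circle centered at (1, 0) with radius 5


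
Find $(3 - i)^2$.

(a + bi)^2 = a^2 - b^2 + 2abi
= 3^2 - (-1)^2 + 2*3*(-1)i
= 8 - 6i


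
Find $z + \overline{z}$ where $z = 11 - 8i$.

z + conjugate(z) = (a + bi) + (a - bi) = 2a
= 2 * 11 = 22


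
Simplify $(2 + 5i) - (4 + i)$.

(2 - 4) + (5 - 1)i = -2 + 4i


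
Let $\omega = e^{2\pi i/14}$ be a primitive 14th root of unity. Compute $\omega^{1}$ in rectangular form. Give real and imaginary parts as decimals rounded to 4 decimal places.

ω^1 = e^(2πi·1/14) = e^(i·1π/7)
= cos(1π/7) + i sin(1π/7)
= 0.9010 + 0.4339i


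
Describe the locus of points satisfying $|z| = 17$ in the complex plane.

|z| = 17 means sqrt(x^2 + y^2) = 17
This is a circle of radius 17 centered at the origin


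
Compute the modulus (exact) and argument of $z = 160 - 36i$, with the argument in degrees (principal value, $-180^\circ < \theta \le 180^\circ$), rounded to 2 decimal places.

|z| = sqrt(160^2 + (-36)^2) = 164
arg(z) = arctan(b/a) = arctan(-36/160) (quadrant-adjusted) = -12.68°


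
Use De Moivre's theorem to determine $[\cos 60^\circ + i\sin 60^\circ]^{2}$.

By De Moivre: z^n = r^n(cos(nθ) + i sin(nθ))
= 1^2(cos(2*60°) + i sin(2*60°))
= 1(cos 120° + i sin 120°)
= -1/2 + (sqrt(3)/2)i


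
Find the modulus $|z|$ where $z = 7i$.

|z| = sqrt(a^2 + b^2) = sqrt(0^2 + 7^2) = sqrt(49) = 7


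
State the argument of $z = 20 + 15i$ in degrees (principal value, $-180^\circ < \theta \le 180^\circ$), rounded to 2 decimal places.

θ = arctan(b/a) = arctan(15/20) (quadrant-adjusted) = 36.87°


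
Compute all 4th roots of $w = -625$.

|w| = 625, arg(w) = 180°
Root modulus = 625^(1/4) = 5
Root arguments: θ_k = (180° + 360°k)/4 for k = 0, 1, ..., 3
Roots: 5*sqrt(2)/2 + (5*sqrt(2)/2)i, -5*sqrt(2)/2 + (5*sqrt(2)/2)i, -5*sqrt(2)/2 - (5*sqrt(2)/2)i, 5*sqrt(2)/2 - (5*sqrt(2)/2)i


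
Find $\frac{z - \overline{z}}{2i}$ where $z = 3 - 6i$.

z - conjugate(z) = 2bi
(z - conjugate(z))/(2i) = 2bi/(2i) = b = -6


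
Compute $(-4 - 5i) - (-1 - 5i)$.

(-4 - (-1)) + (-5 - (-5))i = -3


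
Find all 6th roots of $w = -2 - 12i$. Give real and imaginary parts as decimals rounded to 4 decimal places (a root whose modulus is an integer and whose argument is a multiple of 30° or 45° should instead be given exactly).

|w| = sqrt(148) ≈ 12.165525, arg(w) ≈ 260.537678°
Root modulus = sqrt(148)^(1/6) ≈ 1.516544
Root arguments: θ_k = (arg(w) + 360°k)/6 for k = 0, 1, ..., 5
Compute each root as (root modulus)(cos θ_k + i sin θ_k) using full-precision intermediates, then round to 4 decimal places.
Roots: 1.1015 + 1.0424i, -0.3520 + 1.4751i, -1.4535 + 0.4327i, -1.1015 - 1.0424i, 0.3520 - 1.4751i, 1.4535 - 0.4327i


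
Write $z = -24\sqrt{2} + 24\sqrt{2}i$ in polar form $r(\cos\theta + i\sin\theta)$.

r = |z| = sqrt(a^2 + b^2) = sqrt((-24*sqrt(2))^2 + (24*sqrt(2))^2) = sqrt(1152 + 1152) = sqrt(2304) = 48
θ = arctan(b/a) = arctan(33.9411/-33.9411) (quadrant-adjusted) = 135°
z = 48(cos 135° + i sin 135°)


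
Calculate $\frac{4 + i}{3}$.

Divisor is real, so divide each part by 3:
= 4/3 + (1/3)i


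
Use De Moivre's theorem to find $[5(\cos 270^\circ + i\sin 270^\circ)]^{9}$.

By De Moivre: z^n = r^n(cos(nθ) + i sin(nθ))
= 5^9(cos(9*270°) + i sin(9*270°))
= 1953125(cos 270° + i sin 270°)
= -1953125i


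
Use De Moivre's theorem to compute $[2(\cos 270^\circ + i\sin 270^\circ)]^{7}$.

By De Moivre: z^n = r^n(cos(nθ) + i sin(nθ))
= 2^7(cos(7*270°) + i sin(7*270°))
= 128(cos 90° + i sin 90°)
= 128i


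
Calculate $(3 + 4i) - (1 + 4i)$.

(3 - 1) + (4 - 4)i = 2


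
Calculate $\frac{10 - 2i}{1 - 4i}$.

Multiply numerator and denominator by conjugate (1 + 4i):
= (10 - 2i)(1 + 4i) / (1^2 + (-4)^2)
= (18 + 38i) / 17
= 18/17 + (38/17)i


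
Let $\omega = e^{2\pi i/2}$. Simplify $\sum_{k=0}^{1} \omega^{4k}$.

Since 2 divides 4, ω^4 = (ω^2)^2 = 1^2 = 1, so every term is 1.
Sum = 2 · 1 = 2


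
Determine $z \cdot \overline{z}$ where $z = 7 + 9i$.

z * conjugate(z) = |z|^2 = a^2 + b^2
= 7^2 + 9^2 = 130


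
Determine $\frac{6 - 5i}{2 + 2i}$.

Multiply numerator and denominator by conjugate (2 - 2i):
= (6 - 5i)(2 - 2i) / (2^2 + 2^2)
= (2 - 22i) / 8
Divide through by 2: (1 - 11i) / 4
= 1/4 - (11/4)i


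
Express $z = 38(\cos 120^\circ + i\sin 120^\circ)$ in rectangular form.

a = r cos θ = 38 * -1/2 = -19
b = r sin θ = 38 * sqrt(3)/2 = 19*sqrt(3)
z = -19 + 19*sqrt(3)i


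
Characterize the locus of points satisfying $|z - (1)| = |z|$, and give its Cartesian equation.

|z - z1| = |z - z2| means z is equidistant from z1 and z2,
i.e. the perpendicular bisector of the segment from (1, 0) to (0, 0) (midpoint (1/2, 0)).
With z = x + yi, square both sides:
(x - 1)^2 + (y - 0)^2 = (x - 0)^2 + (y - 0)^2
The x^2 and y^2 terms cancel: -2x + 0y = 0 - 1 = -1
Simplify: x = 1/2
Locus: Perpendicular bisector of the segment from (1, 0) to (0, 0): the line x = 1/2


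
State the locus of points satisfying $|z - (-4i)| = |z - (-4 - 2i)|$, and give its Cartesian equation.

|z - z1| = |z - z2| means z is equidistant from z1 and z2,
i.e. the perpendicular bisector of the segment from (0, -4) to (-4, -2) (midpoint (-2, -3)).
With z = x + yi, square both sides:
(x - 0)^2 + (y - (-4))^2 = (x - (-4))^2 + (y - (-2))^2
The x^2 and y^2 terms cancel: -8x + 4y = 20 - 16 = 4
Simplify: 2x - y = -1
Locus: Perpendicular bisector of the segment from (0, -4) to (-4, -2): the line 2x - y = -1


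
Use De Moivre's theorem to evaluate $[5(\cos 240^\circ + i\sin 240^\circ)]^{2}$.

By De Moivre: z^n = r^n(cos(nθ) + i sin(nθ))
= 5^2(cos(2*240°) + i sin(2*240°))
= 25(cos 120° + i sin 120°)
= -25/2 + (25*sqrt(3)/2)i


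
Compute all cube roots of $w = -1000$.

|w| = 1000, arg(w) = 180°
Root modulus = 1000^(1/3) = 10
Root arguments: θ_k = (180° + 360°k)/3 for k = 0, 1, ..., 2
Roots: 5 + 5*sqrt(3)i, -10, 5 - 5*sqrt(3)i


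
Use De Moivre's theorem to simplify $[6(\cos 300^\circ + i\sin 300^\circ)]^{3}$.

By De Moivre: z^n = r^n(cos(nθ) + i sin(nθ))
= 6^3(cos(3*300°) + i sin(3*300°))
= 216(cos 180° + i sin 180°)
= -216


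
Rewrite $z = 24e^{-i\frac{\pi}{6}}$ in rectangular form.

a = r cos θ = 24 * sqrt(3)/2 = 12*sqrt(3)
b = r sin θ = 24 * -1/2 = -12
z = 12*sqrt(3) - 12i


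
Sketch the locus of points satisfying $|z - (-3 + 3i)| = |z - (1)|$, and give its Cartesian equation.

|z - z1| = |z - z2| means z is equidistant from z1 and z2,
i.e. the perpendicular bisector of the segment from (-3, 3) to (1, 0) (midpoint (-1, 3/2)).
With z = x + yi, square both sides:
(x - (-3))^2 + (y - 3)^2 = (x - 1)^2 + (y - 0)^2
The x^2 and y^2 terms cancel: 8x + (-6)y = 1 - 18 = -17
Simplify: 8x - 6y = -17
Locus: Perpendicular bisector of the segment from (-3, 3) to (1, 0): the line 8x - 6y = -17


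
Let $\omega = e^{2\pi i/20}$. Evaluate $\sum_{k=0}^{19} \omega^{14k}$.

Let ζ = ω^14 = e^(2πi·14/20). Since 20 ∤ 14, ζ ≠ 1.
Sum = Σ_{k=0}^{19} ζ^k = (ζ^20 - 1)/(ζ - 1) = (ω^{14·20} - 1)/(ζ - 1) = (1 - 1)/(ζ - 1) = 0


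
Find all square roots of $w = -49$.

|w| = 49, arg(w) = 180°
Root modulus = 49^(1/2) = 7
Root arguments: θ_k = (180° + 360°k)/2 for k = 0, 1, ..., 1
Roots: 7i, -7i


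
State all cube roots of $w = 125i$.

|w| = 125, arg(w) = 90°
Root modulus = 125^(1/3) = 5
Root arguments: θ_k = (90° + 360°k)/3 for k = 0, 1, ..., 2
Roots: 5*sqrt(3)/2 + (5/2)i, -5*sqrt(3)/2 + (5/2)i, -5i


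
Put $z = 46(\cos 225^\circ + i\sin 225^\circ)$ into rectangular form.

a = r cos θ = 46 * -sqrt(2)/2 = -23*sqrt(2)
b = r sin θ = 46 * -sqrt(2)/2 = -23*sqrt(2)
z = -23*sqrt(2) - 23*sqrt(2)i


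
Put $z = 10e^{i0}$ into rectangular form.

a = r cos θ = 10 * 1 = 10
b = r sin θ = 10 * 0 = 0
z = 10


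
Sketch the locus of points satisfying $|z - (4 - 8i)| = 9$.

|z - z0| = r describes a circle centered at z0 with radius r
Here z0 = 4 - 8i and r = 9
Locus: Circle centered at (4, -8) with radius 9


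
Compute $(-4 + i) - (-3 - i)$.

(-4 - (-3)) + (1 - (-1))i = -1 + 2i


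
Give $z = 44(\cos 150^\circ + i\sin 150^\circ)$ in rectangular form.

a = r cos θ = 44 * -sqrt(3)/2 = -22*sqrt(3)
b = r sin θ = 44 * 1/2 = 22
z = -22*sqrt(3) + 22i


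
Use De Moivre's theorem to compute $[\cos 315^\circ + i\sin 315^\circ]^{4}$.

By De Moivre: z^n = r^n(cos(nθ) + i sin(nθ))
= 1^4(cos(4*315°) + i sin(4*315°))
= 1(cos 180° + i sin 180°)
= -1


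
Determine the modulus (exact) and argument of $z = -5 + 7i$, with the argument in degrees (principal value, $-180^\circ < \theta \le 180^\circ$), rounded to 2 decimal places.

|z| = sqrt((-5)^2 + 7^2) = sqrt(74)
arg(z) = arctan(b/a) = arctan(7/-5) (quadrant-adjusted) = 125.54°


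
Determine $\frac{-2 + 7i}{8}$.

Divisor is real, so divide each part by 8:
= -1/4 + (7/8)i


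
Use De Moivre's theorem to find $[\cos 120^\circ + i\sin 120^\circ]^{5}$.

By De Moivre: z^n = r^n(cos(nθ) + i sin(nθ))
= 1^5(cos(5*120°) + i sin(5*120°))
= 1(cos 240° + i sin 240°)
= -1/2 - (sqrt(3)/2)i


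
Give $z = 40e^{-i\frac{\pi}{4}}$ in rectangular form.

a = r cos θ = 40 * sqrt(2)/2 = 20*sqrt(2)
b = r sin θ = 40 * -sqrt(2)/2 = -20*sqrt(2)
z = 20*sqrt(2) - 20*sqrt(2)i


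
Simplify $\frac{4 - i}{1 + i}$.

Multiply numerator and denominator by conjugate (1 - i):
= (4 - i)(1 - i) / (1^2 + 1^2)
= (3 - 5i) / 2
= 3/2 - (5/2)i


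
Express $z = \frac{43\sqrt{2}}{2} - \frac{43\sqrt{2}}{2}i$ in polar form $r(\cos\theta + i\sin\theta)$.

r = |z| = sqrt(a^2 + b^2) = sqrt((43*sqrt(2)/2)^2 + (-43*sqrt(2)/2)^2) = sqrt(1849/2 + 1849/2) = sqrt(1849) = 43
θ = arctan(b/a) = arctan(-30.4056/30.4056) (quadrant-adjusted) = 315°
z = 43(cos 315° + i sin 315°)


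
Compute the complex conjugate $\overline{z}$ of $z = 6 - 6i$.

If z = a + bi, then conjugate(z) = a - bi
conjugate(6 - 6i) = 6 + 6i


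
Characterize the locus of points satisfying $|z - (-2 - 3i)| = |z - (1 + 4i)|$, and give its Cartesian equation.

|z - z1| = |z - z2| means z is equidistant from z1 and z2,
i.e. the perpendicular bisector of the segment from (-2, -3) to (1, 4) (midpoint (-1/2, 1/2)).
With z = x + yi, square both sides:
(x - (-2))^2 + (y - (-3))^2 = (x - 1)^2 + (y - 4)^2
The x^2 and y^2 terms cancel: 6x + 14y = 17 - 13 = 4
Simplify: 3x + 7y = 2
Locus: Perpendicular bisector of the segment from (-2, -3) to (1, 4): the line 3x + 7y = 2


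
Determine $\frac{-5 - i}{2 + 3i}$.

Multiply numerator and denominator by conjugate (2 - 3i):
= (-5 - i)(2 - 3i) / (2^2 + 3^2)
= (-13 + 13i) / 13
= -1 + i


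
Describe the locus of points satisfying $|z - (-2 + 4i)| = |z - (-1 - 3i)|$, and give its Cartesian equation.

|z - z1| = |z - z2| means z is equidistant from z1 and z2,
i.e. the perpendicular bisector of the segment from (-2, 4) to (-1, -3) (midpoint (-3/2, 1/2)).
With z = x + yi, square both sides:
(x - (-2))^2 + (y - 4)^2 = (x - (-1))^2 + (y - (-3))^2
The x^2 and y^2 terms cancel: 2x + (-14)y = 10 - 20 = -10
Simplify: x - 7y = -5
Locus: Perpendicular bisector of the segment from (-2, 4) to (-1, -3): the line x - 7y = -5


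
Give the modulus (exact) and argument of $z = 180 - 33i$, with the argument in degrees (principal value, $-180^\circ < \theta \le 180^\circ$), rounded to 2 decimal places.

|z| = sqrt(180^2 + (-33)^2) = 183
arg(z) = arctan(b/a) = arctan(-33/180) (quadrant-adjusted) = -10.39°


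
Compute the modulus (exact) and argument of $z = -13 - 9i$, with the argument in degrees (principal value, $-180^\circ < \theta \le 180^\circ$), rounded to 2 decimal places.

|z| = sqrt((-13)^2 + (-9)^2) = sqrt(250)
arg(z) = arctan(b/a) = arctan(-9/-13) (quadrant-adjusted) = -145.30°


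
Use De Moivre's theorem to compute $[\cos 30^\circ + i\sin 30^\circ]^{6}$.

By De Moivre: z^n = r^n(cos(nθ) + i sin(nθ))
= 1^6(cos(6*30°) + i sin(6*30°))
= 1(cos 180° + i sin 180°)
= -1


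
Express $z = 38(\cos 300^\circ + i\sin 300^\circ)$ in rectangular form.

a = r cos θ = 38 * 1/2 = 19
b = r sin θ = 38 * -sqrt(3)/2 = -19*sqrt(3)
z = 19 - 19*sqrt(3)i


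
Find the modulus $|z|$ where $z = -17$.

|z| = sqrt(a^2 + b^2) = sqrt((-17)^2 + 0^2) = sqrt(289) = 17


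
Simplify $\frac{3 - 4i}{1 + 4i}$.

Multiply numerator and denominator by conjugate (1 - 4i):
= (3 - 4i)(1 - 4i) / (1^2 + 4^2)
= (-13 - 16i) / 17
= -13/17 - (16/17)i


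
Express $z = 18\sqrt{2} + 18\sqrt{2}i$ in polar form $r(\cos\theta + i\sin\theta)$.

r = |z| = sqrt(a^2 + b^2) = sqrt((18*sqrt(2))^2 + (18*sqrt(2))^2) = sqrt(648 + 648) = sqrt(1296) = 36
θ = arctan(b/a) = arctan(25.4558/25.4558) (quadrant-adjusted) = 45°
z = 36(cos 45° + i sin 45°)


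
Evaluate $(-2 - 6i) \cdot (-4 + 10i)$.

(a1*a2 - b1*b2) + (a1*b2 + b1*a2)i
= (8 - (-60)) + (-20 + 24)i
= 68 + 4i


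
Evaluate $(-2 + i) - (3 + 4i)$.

(-2 - 3) + (1 - 4)i = -5 - 3i


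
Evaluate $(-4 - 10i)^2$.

(a + bi)^2 = a^2 - b^2 + 2abi
= (-4)^2 - (-10)^2 + 2*(-4)*(-10)i
= -84 + 80i


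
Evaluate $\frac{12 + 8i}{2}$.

Divisor is real, so divide each part by 2:
= 6 + 4i


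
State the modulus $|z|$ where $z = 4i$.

|z| = sqrt(a^2 + b^2) = sqrt(0^2 + 4^2) = sqrt(16) = 4


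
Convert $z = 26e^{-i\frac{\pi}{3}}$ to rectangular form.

a = r cos θ = 26 * 1/2 = 13
b = r sin θ = 26 * -sqrt(3)/2 = -13*sqrt(3)
z = 13 - 13*sqrt(3)i


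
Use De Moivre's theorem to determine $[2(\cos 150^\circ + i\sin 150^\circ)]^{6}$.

By De Moivre: z^n = r^n(cos(nθ) + i sin(nθ))
= 2^6(cos(6*150°) + i sin(6*150°))
= 64(cos 180° + i sin 180°)
= -64


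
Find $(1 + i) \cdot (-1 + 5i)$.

(a1*a2 - b1*b2) + (a1*b2 + b1*a2)i
= (-1 - 5) + (5 + (-1))i
= -6 + 4i


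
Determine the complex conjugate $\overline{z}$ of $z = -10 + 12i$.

If z = a + bi, then conjugate(z) = a - bi
conjugate(-10 + 12i) = -10 - 12i


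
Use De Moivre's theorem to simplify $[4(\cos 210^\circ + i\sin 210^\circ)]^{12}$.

By De Moivre: z^n = r^n(cos(nθ) + i sin(nθ))
= 4^12(cos(12*210°) + i sin(12*210°))
= 16777216(cos 0° + i sin 0°)
= 16777216


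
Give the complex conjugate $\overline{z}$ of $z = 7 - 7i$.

If z = a + bi, then conjugate(z) = a - bi
conjugate(7 - 7i) = 7 + 7i


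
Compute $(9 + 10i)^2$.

(a + bi)^2 = a^2 - b^2 + 2abi
= 9^2 - 10^2 + 2*9*10i
= -19 + 180i


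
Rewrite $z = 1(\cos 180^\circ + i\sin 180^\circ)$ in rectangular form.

a = r cos θ = 1 * -1 = -1
b = r sin θ = 1 * 0 = 0
z = -1


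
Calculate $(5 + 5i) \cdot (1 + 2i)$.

(a1*a2 - b1*b2) + (a1*b2 + b1*a2)i
= (5 - 10) + (10 + 5)i
= -5 + 15i


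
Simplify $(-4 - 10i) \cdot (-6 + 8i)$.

(a1*a2 - b1*b2) + (a1*b2 + b1*a2)i
= (24 - (-80)) + (-32 + 60)i
= 104 + 28i


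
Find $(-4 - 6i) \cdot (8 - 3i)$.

(a1*a2 - b1*b2) + (a1*b2 + b1*a2)i
= (-32 - 18) + (12 + (-48))i
= -50 - 36i


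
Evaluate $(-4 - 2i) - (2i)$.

(-4 - 0) + (-2 - 2)i = -4 - 4i


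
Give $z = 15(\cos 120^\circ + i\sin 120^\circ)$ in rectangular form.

a = r cos θ = 15 * -1/2 = -15/2
b = r sin θ = 15 * sqrt(3)/2 = 15*sqrt(3)/2
z = -15/2 + (15*sqrt(3)/2)i


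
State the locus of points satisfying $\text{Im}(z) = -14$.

Im(z) = y where z = x + yi; the equation y = -14 is satisfied by all points with that y-coordinate
Locus: Horizontal line y = -14


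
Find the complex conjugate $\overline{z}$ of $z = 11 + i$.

If z = a + bi, then conjugate(z) = a - bi
conjugate(11 + i) = 11 - i


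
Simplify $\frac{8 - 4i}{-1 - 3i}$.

Multiply numerator and denominator by conjugate (-1 + 3i):
= (8 - 4i)(-1 + 3i) / ((-1)^2 + (-3)^2)
= (4 + 28i) / 10
Divide through by 2: (2 + 14i) / 5
= 2/5 + (14/5)i


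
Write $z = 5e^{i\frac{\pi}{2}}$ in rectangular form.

a = r cos θ = 5 * 0 = 0
b = r sin θ = 5 * 1 = 5
z = 5i


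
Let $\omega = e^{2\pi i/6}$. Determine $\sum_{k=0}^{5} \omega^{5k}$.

Let ζ = ω^5 = e^(2πi·5/6). Since 6 ∤ 5, ζ ≠ 1.
Sum = Σ_{k=0}^{5} ζ^k = (ζ^6 - 1)/(ζ - 1) = (ω^{5·6} - 1)/(ζ - 1) = (1 - 1)/(ζ - 1) = 0


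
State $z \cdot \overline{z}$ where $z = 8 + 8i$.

z * conjugate(z) = |z|^2 = a^2 + b^2
= 8^2 + 8^2 = 128


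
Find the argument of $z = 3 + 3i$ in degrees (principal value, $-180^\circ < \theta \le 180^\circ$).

θ = arctan(b/a) = arctan(3/3) (quadrant-adjusted) = 45°


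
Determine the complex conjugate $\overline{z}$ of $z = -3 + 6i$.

If z = a + bi, then conjugate(z) = a - bi
conjugate(-3 + 6i) = -3 - 6i


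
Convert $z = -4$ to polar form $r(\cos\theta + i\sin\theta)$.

r = |z| = sqrt(a^2 + b^2) = sqrt((-4)^2 + (0)^2) = sqrt(16 + 0) = sqrt(16) = 4
b = 0 and a < 0, so z lies on the negative real axis: θ = 180°
z = 4(cos 180° + i sin 180°)


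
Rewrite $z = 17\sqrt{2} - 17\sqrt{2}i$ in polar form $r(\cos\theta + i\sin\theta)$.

r = |z| = sqrt(a^2 + b^2) = sqrt((17*sqrt(2))^2 + (-17*sqrt(2))^2) = sqrt(578 + 578) = sqrt(1156) = 34
θ = arctan(b/a) = arctan(-24.0416/24.0416) (quadrant-adjusted) = 315°
z = 34(cos 315° + i sin 315°)


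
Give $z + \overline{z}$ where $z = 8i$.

z + conjugate(z) = (a + bi) + (a - bi) = 2a
= 2 * 0 = 0


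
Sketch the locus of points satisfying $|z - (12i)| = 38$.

|z - z0| = r describes a circle centered at z0 with radius r
Here z0 = 12i and r = 38
Locus: Circle centered at (0, 12) with radius 38


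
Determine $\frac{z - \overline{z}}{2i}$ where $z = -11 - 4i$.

z - conjugate(z) = 2bi
(z - conjugate(z))/(2i) = 2bi/(2i) = b = -4


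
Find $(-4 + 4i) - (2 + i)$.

(-4 - 2) + (4 - 1)i = -6 + 3i


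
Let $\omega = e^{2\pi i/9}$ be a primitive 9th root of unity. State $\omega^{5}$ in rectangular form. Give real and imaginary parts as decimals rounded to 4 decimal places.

ω^5 = e^(2πi·5/9) = e^(i·10π/9)
= cos(10π/9) + i sin(10π/9)
= -0.9397 - 0.3420i


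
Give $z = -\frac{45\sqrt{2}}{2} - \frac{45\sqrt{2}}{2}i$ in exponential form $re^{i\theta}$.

r = |z| = sqrt((-45*sqrt(2)/2)^2 + (-45*sqrt(2)/2)^2) = sqrt(2025/2 + 2025/2) = sqrt(2025) = 45
θ = arctan(b/a) = arctan(-31.8198/-31.8198) (quadrant-adjusted) = -135° = -3π/4
z = 45e^(-i*3π/4)


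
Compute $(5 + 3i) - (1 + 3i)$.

(5 - 1) + (3 - 3)i = 4


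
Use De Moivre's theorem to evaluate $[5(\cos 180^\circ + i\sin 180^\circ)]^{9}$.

By De Moivre: z^n = r^n(cos(nθ) + i sin(nθ))
= 5^9(cos(9*180°) + i sin(9*180°))
= 1953125(cos 180° + i sin 180°)
= -1953125


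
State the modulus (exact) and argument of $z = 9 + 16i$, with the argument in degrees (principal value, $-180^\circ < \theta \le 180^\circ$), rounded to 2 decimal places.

|z| = sqrt(9^2 + 16^2) = sqrt(337)
arg(z) = arctan(b/a) = arctan(16/9) (quadrant-adjusted) = 60.64°


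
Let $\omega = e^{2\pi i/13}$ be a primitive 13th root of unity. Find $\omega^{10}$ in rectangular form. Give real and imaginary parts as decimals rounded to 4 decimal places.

ω^10 = e^(2πi·10/13) = e^(i·20π/13)
= cos(20π/13) + i sin(20π/13)
= 0.1205 - 0.9927i


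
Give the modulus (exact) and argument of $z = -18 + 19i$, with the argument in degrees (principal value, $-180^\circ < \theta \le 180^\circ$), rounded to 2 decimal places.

|z| = sqrt((-18)^2 + 19^2) = sqrt(685)
arg(z) = arctan(b/a) = arctan(19/-18) (quadrant-adjusted) = 133.45°


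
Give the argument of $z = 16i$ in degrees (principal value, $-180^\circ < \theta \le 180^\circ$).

a = 0 and b > 0, so z lies on the positive imaginary axis: θ = 90°


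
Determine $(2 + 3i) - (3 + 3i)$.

(2 - 3) + (3 - 3)i = -1


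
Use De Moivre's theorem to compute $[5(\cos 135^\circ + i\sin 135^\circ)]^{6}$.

By De Moivre: z^n = r^n(cos(nθ) + i sin(nθ))
= 5^6(cos(6*135°) + i sin(6*135°))
= 15625(cos 90° + i sin 90°)
= 15625i
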